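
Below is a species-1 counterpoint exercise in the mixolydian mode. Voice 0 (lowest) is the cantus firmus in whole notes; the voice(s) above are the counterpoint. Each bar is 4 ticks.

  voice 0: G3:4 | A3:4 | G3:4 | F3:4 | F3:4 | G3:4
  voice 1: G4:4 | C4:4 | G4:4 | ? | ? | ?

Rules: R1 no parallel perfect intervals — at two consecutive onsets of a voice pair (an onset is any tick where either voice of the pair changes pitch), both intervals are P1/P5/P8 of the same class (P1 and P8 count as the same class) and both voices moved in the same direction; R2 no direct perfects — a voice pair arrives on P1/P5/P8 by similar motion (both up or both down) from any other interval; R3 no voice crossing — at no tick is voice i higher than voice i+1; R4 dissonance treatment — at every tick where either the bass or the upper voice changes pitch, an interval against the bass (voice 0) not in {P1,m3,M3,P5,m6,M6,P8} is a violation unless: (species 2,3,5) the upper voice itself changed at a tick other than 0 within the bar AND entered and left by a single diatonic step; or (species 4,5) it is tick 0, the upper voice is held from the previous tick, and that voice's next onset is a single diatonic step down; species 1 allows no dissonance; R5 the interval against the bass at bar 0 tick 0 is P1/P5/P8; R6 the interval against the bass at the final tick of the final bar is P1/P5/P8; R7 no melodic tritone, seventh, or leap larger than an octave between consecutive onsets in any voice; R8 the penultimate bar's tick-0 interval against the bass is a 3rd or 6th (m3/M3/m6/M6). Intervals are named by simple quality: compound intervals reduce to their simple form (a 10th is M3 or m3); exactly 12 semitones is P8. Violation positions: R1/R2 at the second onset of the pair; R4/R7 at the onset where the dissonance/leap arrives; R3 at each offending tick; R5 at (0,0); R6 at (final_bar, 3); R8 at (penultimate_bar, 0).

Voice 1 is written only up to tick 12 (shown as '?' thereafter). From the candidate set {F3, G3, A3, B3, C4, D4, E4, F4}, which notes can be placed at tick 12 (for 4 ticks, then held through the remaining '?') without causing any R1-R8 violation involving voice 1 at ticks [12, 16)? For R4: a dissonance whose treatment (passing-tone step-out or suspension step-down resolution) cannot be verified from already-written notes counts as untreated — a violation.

{D4}

F3: violates R1,R7
G3: violates R4
A3: violates R7
B3: violates R4
C4: violates R2
D4: legal
E4: violates R4
F4: violates R1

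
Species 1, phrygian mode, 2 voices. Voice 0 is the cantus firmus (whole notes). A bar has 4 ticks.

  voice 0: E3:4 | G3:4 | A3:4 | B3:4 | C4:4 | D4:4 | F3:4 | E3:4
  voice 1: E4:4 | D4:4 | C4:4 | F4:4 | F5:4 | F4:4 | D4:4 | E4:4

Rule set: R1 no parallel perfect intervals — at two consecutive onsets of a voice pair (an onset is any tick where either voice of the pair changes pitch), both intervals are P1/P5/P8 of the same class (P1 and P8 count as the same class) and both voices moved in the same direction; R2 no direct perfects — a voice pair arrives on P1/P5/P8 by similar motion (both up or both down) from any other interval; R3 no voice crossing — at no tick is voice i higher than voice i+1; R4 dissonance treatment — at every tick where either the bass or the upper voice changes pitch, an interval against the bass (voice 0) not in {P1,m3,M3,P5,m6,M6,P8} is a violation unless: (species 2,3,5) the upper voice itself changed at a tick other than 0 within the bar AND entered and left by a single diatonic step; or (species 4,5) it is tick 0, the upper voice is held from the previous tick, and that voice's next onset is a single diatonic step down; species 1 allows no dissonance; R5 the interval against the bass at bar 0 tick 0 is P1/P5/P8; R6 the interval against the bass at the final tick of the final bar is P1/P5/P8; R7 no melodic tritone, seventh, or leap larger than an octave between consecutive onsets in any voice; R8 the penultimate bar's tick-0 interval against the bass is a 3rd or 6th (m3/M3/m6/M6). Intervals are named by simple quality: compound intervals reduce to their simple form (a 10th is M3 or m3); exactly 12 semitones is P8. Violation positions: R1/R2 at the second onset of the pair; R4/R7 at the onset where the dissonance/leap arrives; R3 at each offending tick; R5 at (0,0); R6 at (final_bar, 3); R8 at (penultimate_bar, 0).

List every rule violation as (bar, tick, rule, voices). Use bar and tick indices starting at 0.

(3, 0, R4, (0, 1))
(4, 0, R4, (0, 1))

bar 0: v0=E3 v1=E4 downbeat P8
bar 1: v0=G3 v1=D4 downbeat P5
bar 2: v0=A3 v1=C4 downbeat m3
bar 3: v0=B3 v1=F4 downbeat TT
bar 4: v0=C4 v1=F5 downbeat P4
bar 5: v0=D4 v1=F4 downbeat m3
bar 6: v0=F3 v1=D4 downbeat M6
bar 7: v0=E3 v1=E4 downbeat P8
  -> R4 @ bar 3 tick 0 v(0, 1): B3/F4 TT untreated
  -> R4 @ bar 4 tick 0 v(0, 1): C4/F5 P4 untreated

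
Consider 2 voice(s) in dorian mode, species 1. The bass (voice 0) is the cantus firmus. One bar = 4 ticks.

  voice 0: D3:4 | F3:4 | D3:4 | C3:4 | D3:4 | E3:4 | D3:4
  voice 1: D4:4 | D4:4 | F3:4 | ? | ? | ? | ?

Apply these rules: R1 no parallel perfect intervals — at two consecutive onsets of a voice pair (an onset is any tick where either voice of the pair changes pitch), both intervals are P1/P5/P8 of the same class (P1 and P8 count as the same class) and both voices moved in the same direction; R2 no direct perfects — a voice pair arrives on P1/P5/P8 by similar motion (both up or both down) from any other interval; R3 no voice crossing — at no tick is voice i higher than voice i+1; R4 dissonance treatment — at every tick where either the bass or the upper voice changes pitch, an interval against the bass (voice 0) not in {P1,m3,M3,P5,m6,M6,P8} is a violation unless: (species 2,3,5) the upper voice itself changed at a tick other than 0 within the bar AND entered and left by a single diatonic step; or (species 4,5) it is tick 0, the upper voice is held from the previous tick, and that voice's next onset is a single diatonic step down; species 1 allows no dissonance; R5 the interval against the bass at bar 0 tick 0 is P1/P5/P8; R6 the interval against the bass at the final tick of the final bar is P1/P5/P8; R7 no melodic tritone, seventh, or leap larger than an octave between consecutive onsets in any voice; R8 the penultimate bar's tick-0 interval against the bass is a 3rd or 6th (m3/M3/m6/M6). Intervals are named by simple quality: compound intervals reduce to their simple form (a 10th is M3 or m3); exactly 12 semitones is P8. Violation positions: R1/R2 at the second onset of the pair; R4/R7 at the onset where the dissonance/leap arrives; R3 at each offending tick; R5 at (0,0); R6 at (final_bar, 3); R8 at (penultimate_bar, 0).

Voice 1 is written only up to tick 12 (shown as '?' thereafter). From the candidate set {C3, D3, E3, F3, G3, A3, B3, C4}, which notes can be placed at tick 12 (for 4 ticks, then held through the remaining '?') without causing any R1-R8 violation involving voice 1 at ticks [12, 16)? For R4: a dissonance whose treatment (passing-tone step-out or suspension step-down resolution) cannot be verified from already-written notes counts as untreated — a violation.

C3: violates R2
D3: violates R4
E3: legal
F3: violates R4
G3: legal
A3: legal
B3: violates R4,R7
C4: legal

{A3, C4, E3, G3}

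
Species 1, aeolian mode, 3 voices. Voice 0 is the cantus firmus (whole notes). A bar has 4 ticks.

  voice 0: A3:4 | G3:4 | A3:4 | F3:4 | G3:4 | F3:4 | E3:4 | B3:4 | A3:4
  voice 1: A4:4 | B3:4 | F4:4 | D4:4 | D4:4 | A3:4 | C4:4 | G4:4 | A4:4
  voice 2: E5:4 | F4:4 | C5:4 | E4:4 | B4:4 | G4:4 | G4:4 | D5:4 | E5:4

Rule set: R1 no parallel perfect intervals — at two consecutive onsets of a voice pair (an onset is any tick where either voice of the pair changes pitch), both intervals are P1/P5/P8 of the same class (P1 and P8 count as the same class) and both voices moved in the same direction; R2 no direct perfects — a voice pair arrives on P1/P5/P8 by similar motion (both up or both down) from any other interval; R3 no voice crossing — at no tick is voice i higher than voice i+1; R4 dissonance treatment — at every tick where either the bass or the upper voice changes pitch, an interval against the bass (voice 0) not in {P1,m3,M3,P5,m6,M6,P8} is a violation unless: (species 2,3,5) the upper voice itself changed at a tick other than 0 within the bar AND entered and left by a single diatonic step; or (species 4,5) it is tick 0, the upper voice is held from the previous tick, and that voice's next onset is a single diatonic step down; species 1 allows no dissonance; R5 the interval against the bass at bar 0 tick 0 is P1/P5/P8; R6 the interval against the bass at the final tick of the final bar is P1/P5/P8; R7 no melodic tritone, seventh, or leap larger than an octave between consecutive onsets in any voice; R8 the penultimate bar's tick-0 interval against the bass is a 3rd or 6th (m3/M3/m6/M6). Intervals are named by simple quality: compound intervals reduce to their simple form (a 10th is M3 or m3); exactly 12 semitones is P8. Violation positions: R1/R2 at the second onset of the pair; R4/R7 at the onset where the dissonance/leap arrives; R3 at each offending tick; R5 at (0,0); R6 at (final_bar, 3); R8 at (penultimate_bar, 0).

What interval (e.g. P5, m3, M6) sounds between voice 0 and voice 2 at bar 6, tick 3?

m3

voice 0=E3 voice 2=G4 -> m3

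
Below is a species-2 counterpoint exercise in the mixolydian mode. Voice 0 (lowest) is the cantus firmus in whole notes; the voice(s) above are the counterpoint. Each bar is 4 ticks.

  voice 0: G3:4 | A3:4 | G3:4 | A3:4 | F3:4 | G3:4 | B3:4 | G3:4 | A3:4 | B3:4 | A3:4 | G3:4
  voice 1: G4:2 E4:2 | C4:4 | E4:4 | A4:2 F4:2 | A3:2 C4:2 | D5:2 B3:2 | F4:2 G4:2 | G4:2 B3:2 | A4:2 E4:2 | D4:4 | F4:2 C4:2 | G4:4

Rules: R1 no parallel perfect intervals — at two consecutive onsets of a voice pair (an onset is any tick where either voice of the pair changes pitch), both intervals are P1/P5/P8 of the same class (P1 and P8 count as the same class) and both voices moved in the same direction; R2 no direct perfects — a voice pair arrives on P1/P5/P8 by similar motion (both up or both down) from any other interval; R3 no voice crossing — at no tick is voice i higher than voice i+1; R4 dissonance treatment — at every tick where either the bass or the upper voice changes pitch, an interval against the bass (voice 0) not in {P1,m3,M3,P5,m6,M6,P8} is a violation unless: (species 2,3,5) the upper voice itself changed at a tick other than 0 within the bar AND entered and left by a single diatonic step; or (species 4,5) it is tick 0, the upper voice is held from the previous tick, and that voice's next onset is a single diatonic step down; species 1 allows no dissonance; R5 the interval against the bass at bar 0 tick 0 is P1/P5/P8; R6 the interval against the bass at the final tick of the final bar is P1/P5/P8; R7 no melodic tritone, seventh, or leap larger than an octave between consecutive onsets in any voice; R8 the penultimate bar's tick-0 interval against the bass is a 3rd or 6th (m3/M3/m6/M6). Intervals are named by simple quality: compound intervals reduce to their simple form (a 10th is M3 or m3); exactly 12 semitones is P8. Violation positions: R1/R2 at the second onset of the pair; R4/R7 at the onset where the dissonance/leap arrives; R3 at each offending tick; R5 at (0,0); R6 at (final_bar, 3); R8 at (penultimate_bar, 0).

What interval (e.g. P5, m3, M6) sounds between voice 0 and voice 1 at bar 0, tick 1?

P8

voice 0=G3 voice 1=G4 -> P8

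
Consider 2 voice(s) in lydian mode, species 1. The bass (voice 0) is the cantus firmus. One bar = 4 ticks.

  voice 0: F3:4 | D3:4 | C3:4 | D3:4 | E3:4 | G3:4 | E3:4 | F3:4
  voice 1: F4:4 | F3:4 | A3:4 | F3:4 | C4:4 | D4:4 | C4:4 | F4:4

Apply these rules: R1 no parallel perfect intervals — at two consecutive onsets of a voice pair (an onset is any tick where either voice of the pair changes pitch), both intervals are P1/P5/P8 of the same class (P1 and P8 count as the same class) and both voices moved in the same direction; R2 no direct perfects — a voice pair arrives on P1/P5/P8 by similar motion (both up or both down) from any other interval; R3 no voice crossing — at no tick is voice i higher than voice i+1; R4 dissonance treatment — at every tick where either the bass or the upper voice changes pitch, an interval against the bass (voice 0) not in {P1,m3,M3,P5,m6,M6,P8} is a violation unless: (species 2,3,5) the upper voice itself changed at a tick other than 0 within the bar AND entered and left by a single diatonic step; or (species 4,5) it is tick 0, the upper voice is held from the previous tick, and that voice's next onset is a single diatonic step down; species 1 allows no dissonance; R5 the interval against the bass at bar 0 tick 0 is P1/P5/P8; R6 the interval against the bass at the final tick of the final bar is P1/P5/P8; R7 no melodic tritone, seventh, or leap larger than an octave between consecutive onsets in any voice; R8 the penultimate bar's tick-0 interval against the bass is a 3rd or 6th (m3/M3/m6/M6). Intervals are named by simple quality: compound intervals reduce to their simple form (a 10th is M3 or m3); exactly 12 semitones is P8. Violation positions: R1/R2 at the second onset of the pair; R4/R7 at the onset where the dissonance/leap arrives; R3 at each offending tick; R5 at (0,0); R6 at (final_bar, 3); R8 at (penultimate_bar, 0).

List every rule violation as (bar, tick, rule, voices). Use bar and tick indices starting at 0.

bar 0: v0=F3 v1=F4 downbeat P8
bar 1: v0=D3 v1=F3 downbeat m3
bar 2: v0=C3 v1=A3 downbeat M6
bar 3: v0=D3 v1=F3 downbeat m3
bar 4: v0=E3 v1=C4 downbeat m6
bar 5: v0=G3 v1=D4 downbeat P5
bar 6: v0=E3 v1=C4 downbeat m6
bar 7: v0=F3 v1=F4 downbeat P8
  -> R2 @ bar 5 tick 0 v(0, 1): E3/C4 m6 -> G3/D4 P5 similar
  -> R2 @ bar 7 tick 0 v(0, 1): E3/C4 m6 -> F3/F4 P8 similar

(5, 0, R2, (0, 1))
(7, 0, R2, (0, 1))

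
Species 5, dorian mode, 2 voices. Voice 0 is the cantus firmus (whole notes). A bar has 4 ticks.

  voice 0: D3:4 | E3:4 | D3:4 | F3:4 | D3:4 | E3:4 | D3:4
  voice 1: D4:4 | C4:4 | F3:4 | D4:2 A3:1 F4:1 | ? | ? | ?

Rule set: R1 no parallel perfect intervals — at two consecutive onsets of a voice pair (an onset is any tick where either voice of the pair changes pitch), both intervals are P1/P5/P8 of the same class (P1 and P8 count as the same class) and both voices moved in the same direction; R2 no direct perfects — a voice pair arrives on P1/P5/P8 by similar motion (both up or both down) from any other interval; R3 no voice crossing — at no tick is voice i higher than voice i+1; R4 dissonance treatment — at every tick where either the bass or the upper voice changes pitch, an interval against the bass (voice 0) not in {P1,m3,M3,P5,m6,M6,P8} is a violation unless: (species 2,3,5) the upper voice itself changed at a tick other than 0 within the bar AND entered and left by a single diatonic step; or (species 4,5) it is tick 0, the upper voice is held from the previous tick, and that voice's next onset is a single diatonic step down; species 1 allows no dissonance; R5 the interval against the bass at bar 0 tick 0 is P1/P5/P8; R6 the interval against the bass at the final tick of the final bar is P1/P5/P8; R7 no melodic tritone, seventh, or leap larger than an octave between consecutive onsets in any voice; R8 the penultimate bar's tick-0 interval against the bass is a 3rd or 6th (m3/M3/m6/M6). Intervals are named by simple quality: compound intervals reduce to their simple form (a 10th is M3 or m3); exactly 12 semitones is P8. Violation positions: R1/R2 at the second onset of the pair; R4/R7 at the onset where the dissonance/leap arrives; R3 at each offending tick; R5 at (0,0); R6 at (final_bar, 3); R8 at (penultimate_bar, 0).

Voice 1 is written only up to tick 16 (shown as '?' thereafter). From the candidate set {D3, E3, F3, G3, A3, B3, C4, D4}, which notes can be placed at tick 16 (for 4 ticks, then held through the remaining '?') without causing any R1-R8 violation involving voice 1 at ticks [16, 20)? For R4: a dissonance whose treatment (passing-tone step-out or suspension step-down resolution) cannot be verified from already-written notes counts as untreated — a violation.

{F3}

D3: violates R1,R7
E3: violates R4,R7
F3: legal
G3: violates R4,R7
A3: violates R2
B3: violates R7
C4: violates R4
D4: violates R1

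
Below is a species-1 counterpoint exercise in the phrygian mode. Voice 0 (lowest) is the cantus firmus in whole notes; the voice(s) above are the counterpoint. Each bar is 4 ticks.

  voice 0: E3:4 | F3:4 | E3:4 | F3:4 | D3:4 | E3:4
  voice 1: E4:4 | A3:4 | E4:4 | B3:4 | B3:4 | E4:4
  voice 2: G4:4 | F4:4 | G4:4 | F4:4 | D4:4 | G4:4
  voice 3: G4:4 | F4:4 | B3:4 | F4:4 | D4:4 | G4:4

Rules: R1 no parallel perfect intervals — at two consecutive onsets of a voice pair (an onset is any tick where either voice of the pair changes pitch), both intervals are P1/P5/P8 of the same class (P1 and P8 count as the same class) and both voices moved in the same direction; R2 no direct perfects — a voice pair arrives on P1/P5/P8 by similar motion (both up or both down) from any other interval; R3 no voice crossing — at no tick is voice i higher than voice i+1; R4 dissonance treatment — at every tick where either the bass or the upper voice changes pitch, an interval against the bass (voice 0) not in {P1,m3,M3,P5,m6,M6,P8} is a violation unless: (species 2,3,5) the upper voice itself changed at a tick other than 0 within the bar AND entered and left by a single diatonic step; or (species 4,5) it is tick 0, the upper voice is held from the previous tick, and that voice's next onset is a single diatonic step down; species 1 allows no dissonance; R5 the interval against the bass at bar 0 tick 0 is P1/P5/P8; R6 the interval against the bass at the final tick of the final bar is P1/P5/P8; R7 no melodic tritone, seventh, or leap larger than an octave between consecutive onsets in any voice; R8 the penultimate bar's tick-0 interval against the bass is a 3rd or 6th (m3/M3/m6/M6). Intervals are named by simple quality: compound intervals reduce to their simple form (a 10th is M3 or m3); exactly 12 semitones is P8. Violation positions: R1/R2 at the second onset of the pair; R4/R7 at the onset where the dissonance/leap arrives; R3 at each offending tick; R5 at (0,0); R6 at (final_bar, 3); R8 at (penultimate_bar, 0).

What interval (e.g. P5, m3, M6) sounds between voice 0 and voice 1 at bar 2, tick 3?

voice 0=E3 voice 1=E4 -> P8

P8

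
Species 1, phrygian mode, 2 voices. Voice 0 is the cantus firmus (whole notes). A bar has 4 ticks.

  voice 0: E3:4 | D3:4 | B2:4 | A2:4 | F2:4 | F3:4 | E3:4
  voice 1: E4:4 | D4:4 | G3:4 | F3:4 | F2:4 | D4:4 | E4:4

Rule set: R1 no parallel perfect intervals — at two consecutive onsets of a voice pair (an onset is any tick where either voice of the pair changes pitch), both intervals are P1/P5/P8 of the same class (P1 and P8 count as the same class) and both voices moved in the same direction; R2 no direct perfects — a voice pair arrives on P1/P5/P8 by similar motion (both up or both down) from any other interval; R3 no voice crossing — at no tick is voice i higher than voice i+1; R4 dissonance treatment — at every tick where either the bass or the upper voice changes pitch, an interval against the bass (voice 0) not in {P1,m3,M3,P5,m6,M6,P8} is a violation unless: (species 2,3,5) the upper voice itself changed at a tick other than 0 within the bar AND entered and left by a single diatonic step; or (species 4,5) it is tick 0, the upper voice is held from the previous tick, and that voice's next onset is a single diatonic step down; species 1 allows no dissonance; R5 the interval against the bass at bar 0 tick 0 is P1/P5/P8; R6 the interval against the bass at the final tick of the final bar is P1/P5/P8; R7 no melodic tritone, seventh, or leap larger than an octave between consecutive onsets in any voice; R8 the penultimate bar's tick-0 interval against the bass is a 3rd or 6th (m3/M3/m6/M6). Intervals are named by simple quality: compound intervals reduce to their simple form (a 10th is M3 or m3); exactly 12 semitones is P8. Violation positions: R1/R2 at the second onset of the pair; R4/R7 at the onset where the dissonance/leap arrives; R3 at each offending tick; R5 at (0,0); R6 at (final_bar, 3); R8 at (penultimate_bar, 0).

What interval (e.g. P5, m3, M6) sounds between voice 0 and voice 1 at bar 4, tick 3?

P1

voice 0=F2 voice 1=F2 -> P1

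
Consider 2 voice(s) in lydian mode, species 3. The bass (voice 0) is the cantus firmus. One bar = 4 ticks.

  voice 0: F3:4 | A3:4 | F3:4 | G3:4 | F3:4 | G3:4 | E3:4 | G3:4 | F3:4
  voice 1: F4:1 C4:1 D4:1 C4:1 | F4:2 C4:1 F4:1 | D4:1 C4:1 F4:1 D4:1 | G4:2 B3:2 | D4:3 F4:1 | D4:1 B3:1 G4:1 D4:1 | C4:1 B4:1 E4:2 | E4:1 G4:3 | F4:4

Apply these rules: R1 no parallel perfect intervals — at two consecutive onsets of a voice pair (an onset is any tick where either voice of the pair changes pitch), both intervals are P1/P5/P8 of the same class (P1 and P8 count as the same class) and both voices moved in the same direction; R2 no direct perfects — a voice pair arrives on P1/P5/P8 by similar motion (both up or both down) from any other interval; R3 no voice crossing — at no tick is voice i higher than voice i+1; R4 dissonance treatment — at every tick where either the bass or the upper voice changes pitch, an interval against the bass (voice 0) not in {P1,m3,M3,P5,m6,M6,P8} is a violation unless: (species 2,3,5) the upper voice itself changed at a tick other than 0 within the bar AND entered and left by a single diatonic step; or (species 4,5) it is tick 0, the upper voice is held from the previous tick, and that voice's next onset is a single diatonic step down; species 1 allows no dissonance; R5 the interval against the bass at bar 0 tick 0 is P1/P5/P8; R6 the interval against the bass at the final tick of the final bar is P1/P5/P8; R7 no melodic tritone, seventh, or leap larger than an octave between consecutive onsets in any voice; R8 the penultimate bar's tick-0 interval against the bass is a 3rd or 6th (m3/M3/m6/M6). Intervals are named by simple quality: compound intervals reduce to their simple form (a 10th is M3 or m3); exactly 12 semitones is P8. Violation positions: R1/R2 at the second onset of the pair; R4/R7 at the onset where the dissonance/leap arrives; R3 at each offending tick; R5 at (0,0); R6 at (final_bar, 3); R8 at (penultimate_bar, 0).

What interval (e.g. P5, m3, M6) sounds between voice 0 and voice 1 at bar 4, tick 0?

voice 0=F3 voice 1=D4 -> M6

M6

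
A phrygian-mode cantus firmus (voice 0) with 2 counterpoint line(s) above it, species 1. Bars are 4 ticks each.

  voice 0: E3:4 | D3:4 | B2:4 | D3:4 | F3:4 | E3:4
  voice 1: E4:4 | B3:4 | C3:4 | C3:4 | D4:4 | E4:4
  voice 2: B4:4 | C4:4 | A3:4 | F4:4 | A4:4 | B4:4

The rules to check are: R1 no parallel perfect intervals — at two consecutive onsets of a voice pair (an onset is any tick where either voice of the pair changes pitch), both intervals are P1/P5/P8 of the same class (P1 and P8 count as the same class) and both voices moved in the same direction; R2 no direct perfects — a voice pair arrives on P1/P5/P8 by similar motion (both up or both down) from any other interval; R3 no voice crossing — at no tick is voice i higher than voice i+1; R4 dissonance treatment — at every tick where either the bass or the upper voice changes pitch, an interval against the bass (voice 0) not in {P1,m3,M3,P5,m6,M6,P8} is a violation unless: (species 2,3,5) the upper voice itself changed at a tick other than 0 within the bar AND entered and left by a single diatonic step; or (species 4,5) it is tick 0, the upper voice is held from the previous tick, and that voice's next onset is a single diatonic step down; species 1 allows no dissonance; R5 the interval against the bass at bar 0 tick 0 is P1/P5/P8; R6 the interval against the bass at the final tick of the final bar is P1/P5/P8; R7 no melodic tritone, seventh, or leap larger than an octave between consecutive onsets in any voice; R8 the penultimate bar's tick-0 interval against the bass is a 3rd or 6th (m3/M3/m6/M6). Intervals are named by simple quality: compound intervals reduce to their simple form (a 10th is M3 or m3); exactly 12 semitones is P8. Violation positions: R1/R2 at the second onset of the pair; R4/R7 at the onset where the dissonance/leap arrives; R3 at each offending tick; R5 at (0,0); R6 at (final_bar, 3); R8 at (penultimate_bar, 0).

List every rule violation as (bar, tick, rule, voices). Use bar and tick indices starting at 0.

bar 0: v0=E3 v1=E4 v2=B4 downbeat P5
bar 1: v0=D3 v1=B3 v2=C4 downbeat m7
bar 2: v0=B2 v1=C3 v2=A3 downbeat m7
bar 3: v0=D3 v1=C3 v2=F4 downbeat m3
bar 4: v0=F3 v1=D4 v2=A4 downbeat M3
bar 5: v0=E3 v1=E4 v2=B4 downbeat P5
  -> R4 @ bar 1 tick 0 v(0, 2): D3/C4 m7 untreated
  -> R7 @ bar 1 tick 0 v(2,): B4->C4 leap 11st
  -> R4 @ bar 2 tick 0 v(0, 1): B2/C3 m2 untreated
  -> R4 @ bar 2 tick 0 v(0, 2): B2/A3 m7 untreated
  -> R7 @ bar 2 tick 0 v(1,): B3->C3 leap 11st
  -> R3 @ bar 3 tick 0 v(0, 1): D3 above C3
  -> R4 @ bar 3 tick 0 v(0, 1): D3/C3 M2 untreated
  -> R3 @ bar 3 tick 1 v(0, 1): D3 above C3
  -> R3 @ bar 3 tick 2 v(0, 1): D3 above C3
  -> R3 @ bar 3 tick 3 v(0, 1): D3 above C3
  -> R2 @ bar 4 tick 0 v(1, 2): C3/F4 P4 -> D4/A4 P5 similar
  -> R7 @ bar 4 tick 0 v(1,): C3->D4 leap 14st
  -> R1 @ bar 5 tick 0 v(1, 2): D4/A4 P5 -> E4/B4 P5 similar

(1, 0, R4, (0, 2))
(1, 0, R7, (2,))
(2, 0, R4, (0, 1))
(2, 0, R4, (0, 2))
(2, 0, R7, (1,))
(3, 0, R3, (0, 1))
(3, 0, R4, (0, 1))
(3, 1, R3, (0, 1))
(3, 2, R3, (0, 1))
(3, 3, R3, (0, 1))
(4, 0, R2, (1, 2))
(4, 0, R7, (1,))
(5, 0, R1, (1, 2))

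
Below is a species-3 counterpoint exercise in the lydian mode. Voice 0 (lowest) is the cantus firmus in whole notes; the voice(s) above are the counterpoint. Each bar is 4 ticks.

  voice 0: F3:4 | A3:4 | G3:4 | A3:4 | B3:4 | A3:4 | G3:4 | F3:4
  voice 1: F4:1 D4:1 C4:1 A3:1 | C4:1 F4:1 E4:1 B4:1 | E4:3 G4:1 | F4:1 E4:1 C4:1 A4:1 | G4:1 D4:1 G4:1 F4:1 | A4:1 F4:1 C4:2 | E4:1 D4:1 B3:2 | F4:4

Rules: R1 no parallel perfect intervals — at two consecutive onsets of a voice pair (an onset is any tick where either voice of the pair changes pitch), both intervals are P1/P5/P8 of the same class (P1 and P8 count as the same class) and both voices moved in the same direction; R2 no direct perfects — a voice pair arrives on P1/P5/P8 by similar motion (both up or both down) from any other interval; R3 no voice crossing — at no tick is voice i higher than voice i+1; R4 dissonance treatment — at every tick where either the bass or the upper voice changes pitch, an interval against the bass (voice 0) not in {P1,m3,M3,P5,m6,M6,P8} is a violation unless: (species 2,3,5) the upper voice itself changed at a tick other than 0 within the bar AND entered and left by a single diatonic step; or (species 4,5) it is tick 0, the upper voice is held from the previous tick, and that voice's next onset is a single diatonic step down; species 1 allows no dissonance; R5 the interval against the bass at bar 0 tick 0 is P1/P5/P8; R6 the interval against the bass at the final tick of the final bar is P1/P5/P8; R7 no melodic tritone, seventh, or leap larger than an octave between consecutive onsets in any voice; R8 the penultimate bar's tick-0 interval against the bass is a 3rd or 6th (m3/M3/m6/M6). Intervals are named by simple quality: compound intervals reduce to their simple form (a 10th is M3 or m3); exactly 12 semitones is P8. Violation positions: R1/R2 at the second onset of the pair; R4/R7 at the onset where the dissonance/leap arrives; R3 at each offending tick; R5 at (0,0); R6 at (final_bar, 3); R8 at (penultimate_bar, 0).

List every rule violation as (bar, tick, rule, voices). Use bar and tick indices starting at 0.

bar 0: v0=F3 v1=F4 downbeat P8
bar 1: v0=A3 v1=C4 downbeat m3
bar 2: v0=G3 v1=E4 downbeat M6
bar 3: v0=A3 v1=F4 downbeat m6
bar 4: v0=B3 v1=G4 downbeat m6
bar 5: v0=A3 v1=A4 downbeat P8
bar 6: v0=G3 v1=E4 downbeat M6
bar 7: v0=F3 v1=F4 downbeat P8
  -> R4 @ bar 1 tick 3 v(0, 1): A3/B4 M2 untreated
  -> R4 @ bar 4 tick 3 v(0, 1): B3/F4 TT untreated
  -> R7 @ bar 7 tick 0 v(1,): B3->F4 leap 6st

(1, 3, R4, (0, 1))
(4, 3, R4, (0, 1))
(7, 0, R7, (1,))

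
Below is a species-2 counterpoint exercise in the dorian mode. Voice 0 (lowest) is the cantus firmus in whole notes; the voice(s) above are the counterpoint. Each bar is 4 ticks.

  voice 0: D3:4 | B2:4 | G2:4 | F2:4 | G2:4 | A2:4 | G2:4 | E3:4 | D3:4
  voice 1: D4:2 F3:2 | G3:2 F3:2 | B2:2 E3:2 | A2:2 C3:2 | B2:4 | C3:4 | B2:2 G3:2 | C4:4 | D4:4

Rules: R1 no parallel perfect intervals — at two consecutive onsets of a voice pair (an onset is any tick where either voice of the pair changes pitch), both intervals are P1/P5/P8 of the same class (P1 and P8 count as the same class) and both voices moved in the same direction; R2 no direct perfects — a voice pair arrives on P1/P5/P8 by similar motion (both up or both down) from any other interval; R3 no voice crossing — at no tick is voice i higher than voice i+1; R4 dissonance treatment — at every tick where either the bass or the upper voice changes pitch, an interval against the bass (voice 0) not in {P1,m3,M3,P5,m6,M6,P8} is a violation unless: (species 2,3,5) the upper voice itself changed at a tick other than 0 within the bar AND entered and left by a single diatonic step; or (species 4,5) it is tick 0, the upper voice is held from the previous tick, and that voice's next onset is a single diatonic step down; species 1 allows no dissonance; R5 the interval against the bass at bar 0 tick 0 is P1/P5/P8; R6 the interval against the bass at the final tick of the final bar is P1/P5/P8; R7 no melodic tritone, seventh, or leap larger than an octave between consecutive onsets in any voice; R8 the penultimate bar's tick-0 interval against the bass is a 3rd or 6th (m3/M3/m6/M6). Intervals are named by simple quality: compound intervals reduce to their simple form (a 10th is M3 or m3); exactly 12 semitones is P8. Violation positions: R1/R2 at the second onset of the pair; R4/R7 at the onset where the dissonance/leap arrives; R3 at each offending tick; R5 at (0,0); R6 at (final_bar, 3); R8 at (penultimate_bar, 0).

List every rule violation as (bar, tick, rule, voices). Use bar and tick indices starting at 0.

bar 0: v0=D3 v1=D4 downbeat P8
bar 1: v0=B2 v1=G3 downbeat m6
bar 2: v0=G2 v1=B2 downbeat M3
bar 3: v0=F2 v1=A2 downbeat M3
bar 4: v0=G2 v1=B2 downbeat M3
bar 5: v0=A2 v1=C3 downbeat m3
bar 6: v0=G2 v1=B2 downbeat M3
bar 7: v0=E3 v1=C4 downbeat m6
bar 8: v0=D3 v1=D4 downbeat P8
  -> R4 @ bar 1 tick 2 v(0, 1): B2/F3 TT untreated
  -> R7 @ bar 2 tick 0 v(1,): F3->B2 leap 6st

(1, 2, R4, (0, 1))
(2, 0, R7, (1,))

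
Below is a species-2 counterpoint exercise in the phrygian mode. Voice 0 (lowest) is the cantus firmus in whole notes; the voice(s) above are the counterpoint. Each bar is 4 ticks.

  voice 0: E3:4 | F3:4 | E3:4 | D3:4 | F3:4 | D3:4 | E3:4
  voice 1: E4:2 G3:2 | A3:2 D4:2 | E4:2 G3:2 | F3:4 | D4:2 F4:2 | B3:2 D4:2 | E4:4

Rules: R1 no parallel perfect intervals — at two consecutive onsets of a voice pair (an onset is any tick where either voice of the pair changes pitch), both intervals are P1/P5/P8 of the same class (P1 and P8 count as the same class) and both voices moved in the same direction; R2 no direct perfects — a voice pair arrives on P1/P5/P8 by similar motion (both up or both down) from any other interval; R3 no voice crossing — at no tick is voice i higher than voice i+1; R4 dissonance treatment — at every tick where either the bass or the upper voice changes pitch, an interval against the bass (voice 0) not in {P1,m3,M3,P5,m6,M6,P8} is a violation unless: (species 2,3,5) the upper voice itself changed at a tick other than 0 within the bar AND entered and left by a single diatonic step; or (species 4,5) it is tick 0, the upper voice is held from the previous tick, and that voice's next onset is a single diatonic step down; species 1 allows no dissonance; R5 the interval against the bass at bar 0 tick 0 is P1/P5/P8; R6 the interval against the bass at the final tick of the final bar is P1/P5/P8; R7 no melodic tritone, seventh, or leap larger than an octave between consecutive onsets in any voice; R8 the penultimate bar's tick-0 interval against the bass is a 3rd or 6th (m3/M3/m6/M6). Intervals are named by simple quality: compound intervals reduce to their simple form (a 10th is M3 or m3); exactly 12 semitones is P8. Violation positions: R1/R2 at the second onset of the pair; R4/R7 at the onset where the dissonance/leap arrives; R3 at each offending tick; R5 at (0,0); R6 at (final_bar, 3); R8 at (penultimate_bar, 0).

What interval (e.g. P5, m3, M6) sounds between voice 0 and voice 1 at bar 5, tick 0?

voice 0=D3 voice 1=B3 -> M6

M6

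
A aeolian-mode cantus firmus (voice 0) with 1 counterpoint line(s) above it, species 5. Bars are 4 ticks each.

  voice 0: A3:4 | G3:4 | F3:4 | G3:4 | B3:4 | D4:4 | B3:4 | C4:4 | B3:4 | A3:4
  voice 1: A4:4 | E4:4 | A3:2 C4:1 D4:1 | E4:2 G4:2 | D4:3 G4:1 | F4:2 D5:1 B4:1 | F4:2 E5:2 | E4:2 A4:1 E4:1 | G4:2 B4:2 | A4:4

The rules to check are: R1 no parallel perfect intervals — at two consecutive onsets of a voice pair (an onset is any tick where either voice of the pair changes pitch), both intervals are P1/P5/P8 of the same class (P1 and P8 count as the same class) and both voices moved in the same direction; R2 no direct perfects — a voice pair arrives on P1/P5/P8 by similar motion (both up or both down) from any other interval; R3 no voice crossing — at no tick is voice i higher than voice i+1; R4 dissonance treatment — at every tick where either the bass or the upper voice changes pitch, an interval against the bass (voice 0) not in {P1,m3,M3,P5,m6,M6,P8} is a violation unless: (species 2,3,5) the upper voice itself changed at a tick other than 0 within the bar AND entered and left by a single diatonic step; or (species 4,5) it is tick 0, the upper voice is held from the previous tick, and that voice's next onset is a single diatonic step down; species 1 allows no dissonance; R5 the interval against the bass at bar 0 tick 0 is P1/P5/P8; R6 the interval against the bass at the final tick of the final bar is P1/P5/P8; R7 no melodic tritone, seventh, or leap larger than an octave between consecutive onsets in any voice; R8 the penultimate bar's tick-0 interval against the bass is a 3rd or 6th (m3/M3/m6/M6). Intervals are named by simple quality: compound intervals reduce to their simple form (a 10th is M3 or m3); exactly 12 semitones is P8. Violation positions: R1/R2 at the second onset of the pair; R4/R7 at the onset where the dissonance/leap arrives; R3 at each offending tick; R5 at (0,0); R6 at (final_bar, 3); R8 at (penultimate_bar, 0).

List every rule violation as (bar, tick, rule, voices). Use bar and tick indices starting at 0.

(6, 0, R4, (0, 1))
(6, 0, R7, (1,))
(6, 2, R4, (0, 1))
(6, 2, R7, (1,))
(9, 0, R1, (0, 1))

bar 0: v0=A3 v1=A4 downbeat P8
bar 1: v0=G3 v1=E4 downbeat M6
bar 2: v0=F3 v1=A3 downbeat M3
bar 3: v0=G3 v1=E4 downbeat M6
bar 4: v0=B3 v1=D4 downbeat m3
bar 5: v0=D4 v1=F4 downbeat m3
bar 6: v0=B3 v1=F4 downbeat TT
bar 7: v0=C4 v1=E4 downbeat M3
bar 8: v0=B3 v1=G4 downbeat m6
bar 9: v0=A3 v1=A4 downbeat P8
  -> R4 @ bar 6 tick 0 v(0, 1): B3/F4 TT untreated
  -> R7 @ bar 6 tick 0 v(1,): B4->F4 leap 6st
  -> R4 @ bar 6 tick 2 v(0, 1): B3/E5 P4 untreated
  -> R7 @ bar 6 tick 2 v(1,): F4->E5 leap 11st
  -> R1 @ bar 9 tick 0 v(0, 1): B3/B4 P8 -> A3/A4 P8 similar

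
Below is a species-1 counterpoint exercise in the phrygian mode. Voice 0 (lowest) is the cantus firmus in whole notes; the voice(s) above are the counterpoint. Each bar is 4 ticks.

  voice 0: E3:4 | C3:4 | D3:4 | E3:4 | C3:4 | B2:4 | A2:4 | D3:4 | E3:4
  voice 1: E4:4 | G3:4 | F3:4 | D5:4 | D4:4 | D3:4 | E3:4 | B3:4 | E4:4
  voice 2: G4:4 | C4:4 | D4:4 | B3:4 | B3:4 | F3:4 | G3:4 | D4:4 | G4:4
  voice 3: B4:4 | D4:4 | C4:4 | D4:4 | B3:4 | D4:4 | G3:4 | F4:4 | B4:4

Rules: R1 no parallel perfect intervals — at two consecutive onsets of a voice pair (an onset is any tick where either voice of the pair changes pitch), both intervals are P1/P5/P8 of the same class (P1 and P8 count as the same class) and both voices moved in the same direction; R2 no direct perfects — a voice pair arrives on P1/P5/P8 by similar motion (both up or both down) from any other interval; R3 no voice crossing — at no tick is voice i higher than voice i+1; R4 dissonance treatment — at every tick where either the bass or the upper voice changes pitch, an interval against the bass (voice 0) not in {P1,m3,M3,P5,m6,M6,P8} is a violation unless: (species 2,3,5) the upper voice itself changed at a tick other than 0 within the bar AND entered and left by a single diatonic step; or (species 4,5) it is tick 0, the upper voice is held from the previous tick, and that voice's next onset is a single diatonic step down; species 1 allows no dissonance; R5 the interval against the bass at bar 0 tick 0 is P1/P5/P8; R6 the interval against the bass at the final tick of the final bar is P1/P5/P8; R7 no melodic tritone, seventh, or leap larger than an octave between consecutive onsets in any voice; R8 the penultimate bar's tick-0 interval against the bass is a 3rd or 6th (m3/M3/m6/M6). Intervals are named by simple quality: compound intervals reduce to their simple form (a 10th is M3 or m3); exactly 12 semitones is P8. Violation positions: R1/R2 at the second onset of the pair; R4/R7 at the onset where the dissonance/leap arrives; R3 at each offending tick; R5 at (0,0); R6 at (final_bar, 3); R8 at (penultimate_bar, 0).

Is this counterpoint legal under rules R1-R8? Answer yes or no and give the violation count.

bar 0: v0=E3 v1=E4 v2=G4 v3=B4 (P5)
bar 1: v0=C3 v1=G3 v2=C4 v3=D4 (M2)
bar 2: v0=D3 v1=F3 v2=D4 v3=C4 (m7)
bar 3: v0=E3 v1=D5 v2=B3 v3=D4 (m7)
bar 4: v0=C3 v1=D4 v2=B3 v3=B3 (M7)
bar 5: v0=B2 v1=D3 v2=F3 v3=D4 (m3)
bar 6: v0=A2 v1=E3 v2=G3 v3=G3 (m7)
bar 7: v0=D3 v1=B3 v2=D4 v3=F4 (m3)
bar 8: v0=E3 v1=E4 v2=G4 v3=B4 (P5)
  R5 @ bar0.0: opens on m3
  R1 @ bar1.0: E4/B4 P5 -> G3/D4 P5 similar
  R2 @ bar1.0: E3/E4 P8 -> C3/G3 P5 similar
  R2 @ bar1.0: E3/G4 m3 -> C3/C4 P8 similar
  R4 @ bar1.0: C3/D4 M2 untreated
  R1 @ bar2.0: C3/C4 P8 -> D3/D4 P8 similar
  R1 @ bar2.0: G3/D4 P5 -> F3/C4 P5 similar
  R3 @ bar2.0: D4 above C4
  R4 @ bar2.0: D3/C4 m7 untreated
  R3 @ bar2.1: D4 above C4
  R3 @ bar2.2: D4 above C4
  R3 @ bar2.3: D4 above C4
  R2 @ bar3.0: F3/C4 P5 -> D5/D4 P8 similar
  R3 @ bar3.0: D5 above B3
  R4 @ bar3.0: E3/D5 m7 untreated
  R4 @ bar3.0: E3/D4 m7 untreated
  R7 @ bar3.0: F3->D5 leap 21st
  R3 @ bar3.1: D5 above B3
  R3 @ bar3.2: D5 above B3
  R3 @ bar3.3: D5 above B3
  R3 @ bar4.0: D4 above B3
  R4 @ bar4.0: C3/D4 M2 untreated
  R4 @ bar4.0: C3/B3 M7 untreated
  R4 @ bar4.0: C3/B3 M7 untreated
  R3 @ bar4.1: D4 above B3
  R3 @ bar4.2: D4 above B3
  R3 @ bar4.3: D4 above B3
  R4 @ bar5.0: B2/F3 TT untreated
  R7 @ bar5.0: B3->F3 leap 6st
  R4 @ bar6.0: A2/G3 m7 untreated
  R4 @ bar6.0: A2/G3 m7 untreated
  R2 @ bar7.0: A2/G3 m7 -> D3/D4 P8 similar
  R7 @ bar7.0: G3->F4 leap 10st
  R8 @ bar7.0: penult P8 not 3rd/6th
  R2 @ bar8.0: D3/B3 M6 -> E3/E4 P8 similar
  R2 @ bar8.0: D3/F4 m3 -> E3/B4 P5 similar
  R2 @ bar8.0: B3/F4 TT -> E4/B4 P5 similar
  R7 @ bar8.0: F4->B4 leap 6st
  R6 @ bar8.3: closes on m3

No (39 violations)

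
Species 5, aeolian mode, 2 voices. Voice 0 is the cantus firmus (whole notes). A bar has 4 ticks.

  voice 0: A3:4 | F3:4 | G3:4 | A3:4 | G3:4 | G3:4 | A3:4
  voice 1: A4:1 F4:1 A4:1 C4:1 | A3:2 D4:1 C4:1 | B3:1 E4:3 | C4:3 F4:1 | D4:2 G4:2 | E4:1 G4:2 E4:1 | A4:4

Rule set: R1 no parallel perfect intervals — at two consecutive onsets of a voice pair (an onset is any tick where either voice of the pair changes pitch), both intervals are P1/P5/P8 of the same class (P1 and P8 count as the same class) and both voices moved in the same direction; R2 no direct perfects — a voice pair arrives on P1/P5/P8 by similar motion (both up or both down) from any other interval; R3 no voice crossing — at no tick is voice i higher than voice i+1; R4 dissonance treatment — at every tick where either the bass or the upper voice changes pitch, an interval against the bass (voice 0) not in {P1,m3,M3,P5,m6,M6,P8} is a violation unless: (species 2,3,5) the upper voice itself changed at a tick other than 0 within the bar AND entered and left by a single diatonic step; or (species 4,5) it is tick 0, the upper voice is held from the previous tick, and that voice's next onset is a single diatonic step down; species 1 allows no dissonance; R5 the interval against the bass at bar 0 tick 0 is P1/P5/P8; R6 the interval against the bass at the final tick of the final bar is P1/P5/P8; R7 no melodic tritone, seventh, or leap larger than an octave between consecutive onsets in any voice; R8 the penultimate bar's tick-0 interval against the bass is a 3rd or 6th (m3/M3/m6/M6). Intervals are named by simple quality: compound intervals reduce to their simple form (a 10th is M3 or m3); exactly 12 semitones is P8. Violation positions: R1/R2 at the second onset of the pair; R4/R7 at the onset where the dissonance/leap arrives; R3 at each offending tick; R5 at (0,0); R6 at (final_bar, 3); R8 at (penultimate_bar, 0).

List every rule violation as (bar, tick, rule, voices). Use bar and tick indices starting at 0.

bar 0: v0=A3 v1=A4 downbeat P8
bar 1: v0=F3 v1=A3 downbeat M3
bar 2: v0=G3 v1=B3 downbeat M3
bar 3: v0=A3 v1=C4 downbeat m3
bar 4: v0=G3 v1=D4 downbeat P5
bar 5: v0=G3 v1=E4 downbeat M6
bar 6: v0=A3 v1=A4 downbeat P8
  -> R2 @ bar 4 tick 0 v(0, 1): A3/F4 m6 -> G3/D4 P5 similar
  -> R2 @ bar 6 tick 0 v(0, 1): G3/E4 M6 -> A3/A4 P8 similar

(4, 0, R2, (0, 1))
(6, 0, R2, (0, 1))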